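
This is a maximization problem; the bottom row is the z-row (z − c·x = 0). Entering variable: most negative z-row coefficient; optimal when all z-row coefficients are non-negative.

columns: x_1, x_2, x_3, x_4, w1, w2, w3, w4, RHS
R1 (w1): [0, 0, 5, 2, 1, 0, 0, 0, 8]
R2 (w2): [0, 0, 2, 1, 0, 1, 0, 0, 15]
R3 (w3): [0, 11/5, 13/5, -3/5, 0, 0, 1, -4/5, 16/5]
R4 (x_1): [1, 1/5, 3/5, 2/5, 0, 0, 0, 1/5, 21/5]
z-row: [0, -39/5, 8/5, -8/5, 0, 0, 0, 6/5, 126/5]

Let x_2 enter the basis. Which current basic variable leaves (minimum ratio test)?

Column x_2 entries and ratios — w1: 0 ≤ 0, skip; w2: 0 ≤ 0, skip; w3: (16/5)/(11/5) = 16/11; x_1: (21/5)/(1/5) = 21.
Smallest ratio is 16/11 in the row of w3, so w3 leaves.

w3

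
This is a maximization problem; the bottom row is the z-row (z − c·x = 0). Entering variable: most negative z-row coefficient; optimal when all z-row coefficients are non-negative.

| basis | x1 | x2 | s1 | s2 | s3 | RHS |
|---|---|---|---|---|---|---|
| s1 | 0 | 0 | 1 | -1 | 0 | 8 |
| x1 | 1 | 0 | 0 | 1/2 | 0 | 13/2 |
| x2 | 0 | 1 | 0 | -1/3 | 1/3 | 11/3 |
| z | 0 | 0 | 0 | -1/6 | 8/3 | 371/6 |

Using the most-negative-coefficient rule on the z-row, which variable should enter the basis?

Negative z-row entries: s2: -1/6.
The most negative is -1/6 in column s2, so s2 enters.

s2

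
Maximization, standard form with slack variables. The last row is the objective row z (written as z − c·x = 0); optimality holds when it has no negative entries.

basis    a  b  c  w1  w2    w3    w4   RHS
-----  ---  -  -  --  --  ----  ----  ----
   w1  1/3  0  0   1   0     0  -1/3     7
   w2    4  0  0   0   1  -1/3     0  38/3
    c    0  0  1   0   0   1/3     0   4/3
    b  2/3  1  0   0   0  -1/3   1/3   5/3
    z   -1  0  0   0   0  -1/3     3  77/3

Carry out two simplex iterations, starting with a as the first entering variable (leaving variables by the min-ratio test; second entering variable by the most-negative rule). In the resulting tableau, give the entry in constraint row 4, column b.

Ratio test on column a — row 1: 7/(1/3) = 21; row 2: (38/3)/4 = 19/6; row 3: entry 0 ≤ 0; row 4: (5/3)/(2/3) = 5/2. Minimum is 5/2 at row 4 (b leaves); pivot element 2/3.
Divide row 4 by 2/3; eliminate column a from the other rows.
Second iteration: most negative z-row entry is -5/6 in column w3, so w3 enters.
Ratio test on column w3 — row 1: (37/6)/(1/6) = 37; row 2: (8/3)/(5/3) = 8/5; row 3: (4/3)/(1/3) = 4; row 4: entry -1/2 ≤ 0. Minimum is 8/5 at row 2 (w2 leaves); pivot element 5/3.
Divide row 2 by 5/3; eliminate column w3 from the other rows.
After both pivots, the entry at constraint row 4, column b is -3/10.

-3/10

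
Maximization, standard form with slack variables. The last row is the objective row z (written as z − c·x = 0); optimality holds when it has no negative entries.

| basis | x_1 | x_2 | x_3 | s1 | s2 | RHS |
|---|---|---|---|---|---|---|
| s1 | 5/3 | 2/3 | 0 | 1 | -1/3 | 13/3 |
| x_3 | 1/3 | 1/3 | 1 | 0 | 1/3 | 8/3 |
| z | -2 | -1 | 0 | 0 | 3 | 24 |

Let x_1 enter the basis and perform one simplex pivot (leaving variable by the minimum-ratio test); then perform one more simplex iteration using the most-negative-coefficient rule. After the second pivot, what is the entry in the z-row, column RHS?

Ratio test on column x_1 — row 1: (13/3)/(5/3) = 13/5; row 2: (8/3)/(1/3) = 8. Minimum is 13/5 at row 1 (s1 leaves); pivot element 5/3.
Divide row 1 by 5/3; eliminate column x_1 from the other rows.
Second iteration: most negative z-row entry is -1/5 in column x_2, so x_2 enters.
Ratio test on column x_2 — row 1: (13/5)/(2/5) = 13/2; row 2: (9/5)/(1/5) = 9. Minimum is 13/2 at row 1 (x_1 leaves); pivot element 2/5.
Divide row 1 by 2/5; eliminate column x_2 from the other rows.
After both pivots, the entry at the z-row, column RHS is 61/2.

61/2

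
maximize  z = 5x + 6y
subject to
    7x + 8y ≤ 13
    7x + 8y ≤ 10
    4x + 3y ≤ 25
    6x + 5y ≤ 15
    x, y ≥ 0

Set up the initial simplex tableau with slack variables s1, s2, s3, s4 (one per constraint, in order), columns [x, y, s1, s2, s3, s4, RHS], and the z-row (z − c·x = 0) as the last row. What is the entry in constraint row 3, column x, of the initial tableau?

Constraint 3 has coefficient 4 on x.

4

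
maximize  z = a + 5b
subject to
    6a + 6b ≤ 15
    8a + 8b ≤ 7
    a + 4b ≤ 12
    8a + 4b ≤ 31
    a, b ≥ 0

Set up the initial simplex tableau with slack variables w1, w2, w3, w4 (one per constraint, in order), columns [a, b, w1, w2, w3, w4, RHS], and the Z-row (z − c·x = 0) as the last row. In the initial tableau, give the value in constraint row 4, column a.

Constraint 4 has coefficient 8 on a.

8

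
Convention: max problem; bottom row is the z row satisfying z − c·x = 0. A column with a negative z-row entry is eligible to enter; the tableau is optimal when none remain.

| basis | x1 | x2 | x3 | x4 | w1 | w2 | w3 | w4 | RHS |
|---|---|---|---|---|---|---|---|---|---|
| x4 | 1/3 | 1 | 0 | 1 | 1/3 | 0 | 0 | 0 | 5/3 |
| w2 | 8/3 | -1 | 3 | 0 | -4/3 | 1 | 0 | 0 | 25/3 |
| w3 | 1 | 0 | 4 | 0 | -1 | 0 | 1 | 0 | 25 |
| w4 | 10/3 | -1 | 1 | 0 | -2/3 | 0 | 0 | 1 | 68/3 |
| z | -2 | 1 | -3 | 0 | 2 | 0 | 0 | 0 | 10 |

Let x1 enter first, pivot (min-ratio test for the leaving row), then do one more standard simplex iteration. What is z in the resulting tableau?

Ratio test on column x1 — row 1: (5/3)/(1/3) = 5; row 2: (25/3)/(8/3) = 25/8; row 3: 25/1 = 25; row 4: (68/3)/(10/3) = 34/5. Minimum is 25/8 at row 2 (w2 leaves); pivot element 8/3.
Pivot on row 2; the z-row RHS becomes 10 − (-2)·(25/8) = 65/4.
Next entering variable (most negative z-row entry -3/4): x3.
Ratio test on column x3 — row 1: entry -3/8 ≤ 0; row 2: (25/8)/(9/8) = 25/9; row 3: (175/8)/(23/8) = 175/23; row 4: entry -11/4 ≤ 0. Minimum is 25/9 at row 2 (x1 leaves); pivot element 9/8.
After the second pivot the z-row RHS is 65/4 − (-3/4)·(25/9) = 55/3.

55/3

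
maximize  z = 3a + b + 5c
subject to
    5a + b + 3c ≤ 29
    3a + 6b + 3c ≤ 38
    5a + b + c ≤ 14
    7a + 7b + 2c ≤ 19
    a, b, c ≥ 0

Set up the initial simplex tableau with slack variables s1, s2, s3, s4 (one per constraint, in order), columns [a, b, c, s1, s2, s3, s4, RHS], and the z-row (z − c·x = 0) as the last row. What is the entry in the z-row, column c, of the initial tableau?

-5

The z-row carries the negated objective coefficients: the c entry is -5.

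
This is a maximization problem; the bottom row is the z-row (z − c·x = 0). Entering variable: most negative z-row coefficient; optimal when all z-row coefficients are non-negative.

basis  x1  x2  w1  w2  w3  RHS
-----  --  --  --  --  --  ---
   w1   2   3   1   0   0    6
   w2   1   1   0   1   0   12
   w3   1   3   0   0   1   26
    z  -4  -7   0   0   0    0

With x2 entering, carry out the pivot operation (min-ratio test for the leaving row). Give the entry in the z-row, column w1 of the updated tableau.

Ratio test on column x2 — row 1: 6/3 = 2; row 2: 12/1 = 12; row 3: 26/3 = 26/3. Minimum is 2 at row 1 (w1 leaves); pivot element 3.
Divide row 1 by 3; eliminate column x2 from the other rows.
z-row update in column w1: 0 − (-7)·(1/3) = 7/3.

7/3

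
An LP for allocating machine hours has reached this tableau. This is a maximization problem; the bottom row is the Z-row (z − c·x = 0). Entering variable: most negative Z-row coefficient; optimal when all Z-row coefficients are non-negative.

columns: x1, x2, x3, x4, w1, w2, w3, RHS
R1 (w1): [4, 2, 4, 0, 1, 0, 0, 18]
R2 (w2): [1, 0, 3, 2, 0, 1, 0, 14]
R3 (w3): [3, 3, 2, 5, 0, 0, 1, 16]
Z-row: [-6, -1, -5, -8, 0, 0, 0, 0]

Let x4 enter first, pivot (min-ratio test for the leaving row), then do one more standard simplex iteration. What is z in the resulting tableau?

350/11

Ratio test on column x4 — row 1: entry 0 ≤ 0; row 2: 14/2 = 7; row 3: 16/5 = 16/5. Minimum is 16/5 at row 3 (w3 leaves); pivot element 5.
Pivot on row 3; the Z-row RHS becomes 0 − (-8)·(16/5) = 128/5.
Next entering variable (most negative Z-row entry -9/5): x3.
Ratio test on column x3 — row 1: 18/4 = 9/2; row 2: (38/5)/(11/5) = 38/11; row 3: (16/5)/(2/5) = 8. Minimum is 38/11 at row 2 (w2 leaves); pivot element 11/5.
After the second pivot the Z-row RHS is 128/5 − (-9/5)·(38/11) = 350/11.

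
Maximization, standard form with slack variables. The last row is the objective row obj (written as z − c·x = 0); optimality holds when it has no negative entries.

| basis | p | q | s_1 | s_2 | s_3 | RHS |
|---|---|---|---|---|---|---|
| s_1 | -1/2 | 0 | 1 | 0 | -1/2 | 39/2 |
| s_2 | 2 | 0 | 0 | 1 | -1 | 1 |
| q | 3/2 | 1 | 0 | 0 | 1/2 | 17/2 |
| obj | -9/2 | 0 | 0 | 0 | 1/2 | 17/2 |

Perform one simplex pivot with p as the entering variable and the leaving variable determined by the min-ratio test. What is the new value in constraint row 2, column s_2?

Ratio test on column p — row 1: entry -1/2 ≤ 0; row 2: 1/2 = 1/2; row 3: (17/2)/(3/2) = 17/3. Minimum is 1/2 at row 2 (s_2 leaves); pivot element 2.
Divide row 2 by 2; eliminate column p from the other rows.
In the new row 2, the s_2 entry is the old entry divided by the pivot: 1/2 = 1/2.

1/2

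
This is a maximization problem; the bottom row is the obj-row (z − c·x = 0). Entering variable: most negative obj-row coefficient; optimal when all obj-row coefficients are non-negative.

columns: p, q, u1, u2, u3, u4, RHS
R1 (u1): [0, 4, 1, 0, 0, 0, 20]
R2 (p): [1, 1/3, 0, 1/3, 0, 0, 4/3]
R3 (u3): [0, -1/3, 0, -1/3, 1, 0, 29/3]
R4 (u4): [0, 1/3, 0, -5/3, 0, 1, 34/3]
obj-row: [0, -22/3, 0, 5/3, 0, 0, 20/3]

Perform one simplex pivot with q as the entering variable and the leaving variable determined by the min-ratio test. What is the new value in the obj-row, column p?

Ratio test on column q — row 1: 20/4 = 5; row 2: (4/3)/(1/3) = 4; row 3: entry -1/3 ≤ 0; row 4: (34/3)/(1/3) = 34. Minimum is 4 at row 2 (p leaves); pivot element 1/3.
Divide row 2 by 1/3; eliminate column q from the other rows.
obj-row update in column p: 0 − (-22/3)·3 = 22.

22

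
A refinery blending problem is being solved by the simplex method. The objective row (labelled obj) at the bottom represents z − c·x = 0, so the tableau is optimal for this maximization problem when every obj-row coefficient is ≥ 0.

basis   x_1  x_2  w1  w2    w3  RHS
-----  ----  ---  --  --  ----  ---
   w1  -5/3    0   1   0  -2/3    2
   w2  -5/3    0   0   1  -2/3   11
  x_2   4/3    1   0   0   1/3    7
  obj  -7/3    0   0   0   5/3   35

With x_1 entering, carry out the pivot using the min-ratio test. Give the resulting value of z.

189/4

Ratio test on column x_1 — row 1: entry -5/3 ≤ 0; row 2: entry -5/3 ≤ 0; row 3: 7/(4/3) = 21/4. Minimum is 21/4 at row 3 (x_2 leaves); pivot element 4/3.
Pivot on row 3; the obj-row RHS becomes 35 − (-7/3)·(21/4) = 189/4.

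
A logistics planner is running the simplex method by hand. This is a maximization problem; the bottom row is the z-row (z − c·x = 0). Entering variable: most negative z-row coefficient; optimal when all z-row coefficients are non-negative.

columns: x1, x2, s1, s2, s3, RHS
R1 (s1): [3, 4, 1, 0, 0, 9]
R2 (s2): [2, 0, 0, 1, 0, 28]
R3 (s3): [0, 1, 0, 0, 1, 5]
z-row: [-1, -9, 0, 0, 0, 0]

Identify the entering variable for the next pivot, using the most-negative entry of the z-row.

x2

Negative z-row entries: x1: -1, x2: -9.
The most negative is -9 in column x2, so x2 enters.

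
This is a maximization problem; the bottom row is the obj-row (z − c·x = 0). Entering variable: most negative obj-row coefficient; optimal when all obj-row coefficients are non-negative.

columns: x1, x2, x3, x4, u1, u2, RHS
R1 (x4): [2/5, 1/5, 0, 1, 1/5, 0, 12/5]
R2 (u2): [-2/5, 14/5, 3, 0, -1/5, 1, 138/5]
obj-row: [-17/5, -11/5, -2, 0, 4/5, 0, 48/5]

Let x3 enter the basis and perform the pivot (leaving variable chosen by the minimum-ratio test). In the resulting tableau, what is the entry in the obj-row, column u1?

Ratio test on column x3 — row 1: entry 0 ≤ 0; row 2: (138/5)/3 = 46/5. Minimum is 46/5 at row 2 (u2 leaves); pivot element 3.
Divide row 2 by 3; eliminate column x3 from the other rows.
obj-row update in column u1: 4/5 − (-2)·(-1/15) = 2/3.

2/3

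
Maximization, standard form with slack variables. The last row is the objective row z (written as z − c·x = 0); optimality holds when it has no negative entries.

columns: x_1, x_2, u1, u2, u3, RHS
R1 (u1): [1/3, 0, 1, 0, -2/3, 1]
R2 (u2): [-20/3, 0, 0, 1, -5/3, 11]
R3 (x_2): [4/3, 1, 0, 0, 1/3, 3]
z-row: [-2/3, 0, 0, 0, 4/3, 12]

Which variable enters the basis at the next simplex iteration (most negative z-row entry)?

x_1

Negative z-row entries: x_1: -2/3.
The most negative is -2/3 in column x_1, so x_1 enters.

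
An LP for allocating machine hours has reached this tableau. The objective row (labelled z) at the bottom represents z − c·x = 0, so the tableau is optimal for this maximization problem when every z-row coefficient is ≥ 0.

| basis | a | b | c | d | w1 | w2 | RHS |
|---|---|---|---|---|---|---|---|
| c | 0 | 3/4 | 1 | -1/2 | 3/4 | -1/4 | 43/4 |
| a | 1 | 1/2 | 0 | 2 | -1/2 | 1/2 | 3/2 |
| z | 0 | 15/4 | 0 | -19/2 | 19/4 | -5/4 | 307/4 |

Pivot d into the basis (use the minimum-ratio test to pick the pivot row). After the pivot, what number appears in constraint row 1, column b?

Ratio test on column d — row 1: entry -1/2 ≤ 0; row 2: (3/2)/2 = 3/4. Minimum is 3/4 at row 2 (a leaves); pivot element 2.
Divide row 2 by 2; eliminate column d from the other rows.
Row 1 update in column b: 3/4 − (-1/2)·(1/4) = 7/8.

7/8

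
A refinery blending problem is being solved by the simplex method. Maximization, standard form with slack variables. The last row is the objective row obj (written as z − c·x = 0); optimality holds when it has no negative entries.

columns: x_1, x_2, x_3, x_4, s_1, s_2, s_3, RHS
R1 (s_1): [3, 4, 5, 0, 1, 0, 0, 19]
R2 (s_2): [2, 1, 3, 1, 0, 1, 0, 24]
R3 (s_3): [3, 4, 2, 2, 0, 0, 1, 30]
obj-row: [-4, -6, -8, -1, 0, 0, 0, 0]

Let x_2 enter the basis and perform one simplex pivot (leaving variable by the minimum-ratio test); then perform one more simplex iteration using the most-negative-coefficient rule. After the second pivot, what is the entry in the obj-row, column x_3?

Ratio test on column x_2 — row 1: 19/4 = 19/4; row 2: 24/1 = 24; row 3: 30/4 = 15/2. Minimum is 19/4 at row 1 (s_1 leaves); pivot element 4.
Divide row 1 by 4; eliminate column x_2 from the other rows.
Second iteration: most negative obj-row entry is -1 in column x_4, so x_4 enters.
Ratio test on column x_4 — row 1: entry 0 ≤ 0; row 2: (77/4)/1 = 77/4; row 3: 11/2 = 11/2. Minimum is 11/2 at row 3 (s_3 leaves); pivot element 2.
Divide row 3 by 2; eliminate column x_4 from the other rows.
After both pivots, the entry at the obj-row, column x_3 is -2.

-2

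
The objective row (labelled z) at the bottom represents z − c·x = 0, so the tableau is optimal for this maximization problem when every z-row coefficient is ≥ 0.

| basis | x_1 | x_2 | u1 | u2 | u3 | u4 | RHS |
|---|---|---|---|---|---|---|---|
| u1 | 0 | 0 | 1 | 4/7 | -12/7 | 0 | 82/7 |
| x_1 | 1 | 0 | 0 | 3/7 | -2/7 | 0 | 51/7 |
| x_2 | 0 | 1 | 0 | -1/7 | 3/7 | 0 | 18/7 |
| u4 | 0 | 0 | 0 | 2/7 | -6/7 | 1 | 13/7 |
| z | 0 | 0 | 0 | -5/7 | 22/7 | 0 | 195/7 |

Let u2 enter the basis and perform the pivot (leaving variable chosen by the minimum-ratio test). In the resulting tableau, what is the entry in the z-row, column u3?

Ratio test on column u2 — row 1: (82/7)/(4/7) = 41/2; row 2: (51/7)/(3/7) = 17; row 3: entry -1/7 ≤ 0; row 4: (13/7)/(2/7) = 13/2. Minimum is 13/2 at row 4 (u4 leaves); pivot element 2/7.
Divide row 4 by 2/7; eliminate column u2 from the other rows.
z-row update in column u3: 22/7 − (-5/7)·(-3) = 1.

1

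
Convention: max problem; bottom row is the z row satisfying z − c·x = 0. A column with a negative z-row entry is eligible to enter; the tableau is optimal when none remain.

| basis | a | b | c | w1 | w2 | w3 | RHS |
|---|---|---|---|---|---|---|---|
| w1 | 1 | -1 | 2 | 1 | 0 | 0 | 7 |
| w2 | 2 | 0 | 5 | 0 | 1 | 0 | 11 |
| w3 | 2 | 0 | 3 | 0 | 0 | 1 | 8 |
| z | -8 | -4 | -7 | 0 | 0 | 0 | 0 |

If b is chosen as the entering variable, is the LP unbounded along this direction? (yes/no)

Every constraint-row entry in column b is ≤ 0, so increasing b is unbounded.

yes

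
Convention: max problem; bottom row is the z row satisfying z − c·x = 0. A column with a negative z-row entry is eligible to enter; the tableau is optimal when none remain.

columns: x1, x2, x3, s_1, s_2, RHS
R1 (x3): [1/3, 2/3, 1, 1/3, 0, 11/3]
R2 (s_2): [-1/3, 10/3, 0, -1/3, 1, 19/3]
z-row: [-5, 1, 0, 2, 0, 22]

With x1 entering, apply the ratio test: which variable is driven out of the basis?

x3

Column x1 entries and ratios — x3: (11/3)/(1/3) = 11; s_2: -1/3 ≤ 0, skip.
Smallest ratio is 11 in the row of x3, so x3 leaves.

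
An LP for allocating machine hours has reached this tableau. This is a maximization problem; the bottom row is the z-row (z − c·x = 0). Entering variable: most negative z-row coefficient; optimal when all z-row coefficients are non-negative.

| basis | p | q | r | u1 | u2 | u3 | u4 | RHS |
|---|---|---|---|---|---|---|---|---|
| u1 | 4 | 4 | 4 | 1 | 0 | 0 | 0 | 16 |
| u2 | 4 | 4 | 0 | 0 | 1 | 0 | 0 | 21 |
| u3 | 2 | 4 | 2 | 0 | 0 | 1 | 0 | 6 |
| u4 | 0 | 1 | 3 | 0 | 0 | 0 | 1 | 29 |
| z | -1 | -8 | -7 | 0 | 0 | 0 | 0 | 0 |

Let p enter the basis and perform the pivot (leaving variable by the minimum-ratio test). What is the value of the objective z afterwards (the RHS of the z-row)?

3

Ratio test on column p — row 1: 16/4 = 4; row 2: 21/4 = 21/4; row 3: 6/2 = 3; row 4: entry 0 ≤ 0. Minimum is 3 at row 3 (u3 leaves); pivot element 2.
Pivot on row 3; the z-row RHS becomes 0 − (-1)·3 = 3.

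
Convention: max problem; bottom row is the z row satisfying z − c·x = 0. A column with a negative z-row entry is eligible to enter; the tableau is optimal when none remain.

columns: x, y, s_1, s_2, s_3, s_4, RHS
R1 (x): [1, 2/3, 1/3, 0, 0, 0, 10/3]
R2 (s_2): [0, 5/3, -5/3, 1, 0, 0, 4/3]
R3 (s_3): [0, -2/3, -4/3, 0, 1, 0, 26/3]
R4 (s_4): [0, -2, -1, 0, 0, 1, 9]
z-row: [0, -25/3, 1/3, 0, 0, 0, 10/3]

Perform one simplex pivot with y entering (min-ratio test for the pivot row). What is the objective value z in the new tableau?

10

Ratio test on column y — row 1: (10/3)/(2/3) = 5; row 2: (4/3)/(5/3) = 4/5; row 3: entry -2/3 ≤ 0; row 4: entry -2 ≤ 0. Minimum is 4/5 at row 2 (s_2 leaves); pivot element 5/3.
Pivot on row 2; the z-row RHS becomes 10/3 − (-25/3)·(4/5) = 10.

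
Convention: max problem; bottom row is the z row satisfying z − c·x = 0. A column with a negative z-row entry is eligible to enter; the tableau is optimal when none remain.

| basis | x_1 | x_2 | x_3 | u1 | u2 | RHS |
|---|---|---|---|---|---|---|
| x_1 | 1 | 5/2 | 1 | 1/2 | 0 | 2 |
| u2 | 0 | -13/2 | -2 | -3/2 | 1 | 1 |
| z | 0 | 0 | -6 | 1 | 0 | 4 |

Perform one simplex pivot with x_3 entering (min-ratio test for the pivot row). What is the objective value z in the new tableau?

16

Ratio test on column x_3 — row 1: 2/1 = 2; row 2: entry -2 ≤ 0. Minimum is 2 at row 1 (x_1 leaves); pivot element 1.
Pivot on row 1; the z-row RHS becomes 4 − (-6)·2 = 16.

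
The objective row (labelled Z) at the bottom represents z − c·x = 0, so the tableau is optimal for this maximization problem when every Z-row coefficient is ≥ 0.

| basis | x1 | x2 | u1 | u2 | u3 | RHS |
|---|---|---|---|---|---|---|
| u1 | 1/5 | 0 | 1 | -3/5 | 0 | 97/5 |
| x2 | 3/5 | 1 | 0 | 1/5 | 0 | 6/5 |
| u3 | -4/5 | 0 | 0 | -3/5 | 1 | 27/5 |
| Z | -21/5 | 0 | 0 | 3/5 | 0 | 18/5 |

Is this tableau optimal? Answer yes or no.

The Z-row has a negative entry -21/5 in column x1, so it is not optimal.

no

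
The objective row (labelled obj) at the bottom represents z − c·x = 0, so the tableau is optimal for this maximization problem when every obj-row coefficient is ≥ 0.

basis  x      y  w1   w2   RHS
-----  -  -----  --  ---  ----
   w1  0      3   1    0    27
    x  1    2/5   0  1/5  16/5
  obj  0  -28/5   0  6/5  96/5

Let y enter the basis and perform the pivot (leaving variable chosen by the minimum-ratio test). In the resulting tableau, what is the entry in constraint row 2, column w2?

1/2

Ratio test on column y — row 1: 27/3 = 9; row 2: (16/5)/(2/5) = 8. Minimum is 8 at row 2 (x leaves); pivot element 2/5.
Divide row 2 by 2/5; eliminate column y from the other rows.
In the new row 2, the w2 entry is the old entry divided by the pivot: (1/5)/(2/5) = 1/2.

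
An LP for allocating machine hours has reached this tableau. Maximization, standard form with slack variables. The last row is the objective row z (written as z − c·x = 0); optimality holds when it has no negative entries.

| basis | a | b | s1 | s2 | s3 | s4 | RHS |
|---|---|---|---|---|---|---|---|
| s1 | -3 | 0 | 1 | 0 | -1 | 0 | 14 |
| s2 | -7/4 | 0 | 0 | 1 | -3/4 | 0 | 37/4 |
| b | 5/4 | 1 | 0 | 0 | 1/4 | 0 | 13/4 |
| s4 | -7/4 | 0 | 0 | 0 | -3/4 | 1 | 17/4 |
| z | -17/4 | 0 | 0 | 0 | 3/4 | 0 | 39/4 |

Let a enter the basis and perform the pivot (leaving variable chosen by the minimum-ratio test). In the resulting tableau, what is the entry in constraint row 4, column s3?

Ratio test on column a — row 1: entry -3 ≤ 0; row 2: entry -7/4 ≤ 0; row 3: (13/4)/(5/4) = 13/5; row 4: entry -7/4 ≤ 0. Minimum is 13/5 at row 3 (b leaves); pivot element 5/4.
Divide row 3 by 5/4; eliminate column a from the other rows.
Row 4 update in column s3: -3/4 − (-7/4)·(1/5) = -2/5.

-2/5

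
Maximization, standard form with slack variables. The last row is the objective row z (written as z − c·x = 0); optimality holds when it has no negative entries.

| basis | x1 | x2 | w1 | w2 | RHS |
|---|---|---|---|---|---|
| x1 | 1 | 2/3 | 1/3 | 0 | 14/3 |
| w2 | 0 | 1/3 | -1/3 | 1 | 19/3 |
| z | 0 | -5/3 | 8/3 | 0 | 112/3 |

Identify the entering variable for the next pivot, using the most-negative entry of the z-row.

x2

Negative z-row entries: x2: -5/3.
The most negative is -5/3 in column x2, so x2 enters.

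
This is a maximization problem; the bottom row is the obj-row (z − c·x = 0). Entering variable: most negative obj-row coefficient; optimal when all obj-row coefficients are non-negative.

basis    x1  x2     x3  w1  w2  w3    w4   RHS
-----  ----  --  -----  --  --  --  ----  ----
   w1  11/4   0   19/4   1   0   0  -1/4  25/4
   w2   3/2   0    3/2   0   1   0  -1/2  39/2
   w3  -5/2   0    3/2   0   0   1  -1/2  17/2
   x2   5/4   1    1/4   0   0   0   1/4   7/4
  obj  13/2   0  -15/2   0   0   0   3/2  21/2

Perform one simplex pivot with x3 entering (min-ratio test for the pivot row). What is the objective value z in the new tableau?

Ratio test on column x3 — row 1: (25/4)/(19/4) = 25/19; row 2: (39/2)/(3/2) = 13; row 3: (17/2)/(3/2) = 17/3; row 4: (7/4)/(1/4) = 7. Minimum is 25/19 at row 1 (w1 leaves); pivot element 19/4.
Pivot on row 1; the obj-row RHS becomes 21/2 − (-15/2)·(25/19) = 387/19.

387/19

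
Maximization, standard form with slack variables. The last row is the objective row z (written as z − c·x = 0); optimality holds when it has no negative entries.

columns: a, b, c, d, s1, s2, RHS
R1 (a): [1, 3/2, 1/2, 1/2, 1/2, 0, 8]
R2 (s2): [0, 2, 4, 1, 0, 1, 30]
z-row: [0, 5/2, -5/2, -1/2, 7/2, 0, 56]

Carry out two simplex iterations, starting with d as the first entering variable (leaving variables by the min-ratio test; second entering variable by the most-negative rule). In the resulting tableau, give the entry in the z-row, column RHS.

220/3

Ratio test on column d — row 1: 8/(1/2) = 16; row 2: 30/1 = 30. Minimum is 16 at row 1 (a leaves); pivot element 1/2.
Divide row 1 by 1/2; eliminate column d from the other rows.
Second iteration: most negative z-row entry is -2 in column c, so c enters.
Ratio test on column c — row 1: 16/1 = 16; row 2: 14/3 = 14/3. Minimum is 14/3 at row 2 (s2 leaves); pivot element 3.
Divide row 2 by 3; eliminate column c from the other rows.
After both pivots, the entry at the z-row, column RHS is 220/3.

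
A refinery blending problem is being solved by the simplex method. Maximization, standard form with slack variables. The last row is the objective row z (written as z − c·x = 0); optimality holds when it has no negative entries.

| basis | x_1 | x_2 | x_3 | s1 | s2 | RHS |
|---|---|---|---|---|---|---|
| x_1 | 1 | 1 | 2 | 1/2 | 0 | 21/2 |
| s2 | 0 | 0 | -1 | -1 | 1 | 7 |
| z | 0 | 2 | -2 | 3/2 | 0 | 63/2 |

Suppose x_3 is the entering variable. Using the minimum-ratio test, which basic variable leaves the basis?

Column x_3 entries and ratios — x_1: (21/2)/2 = 21/4; s2: -1 ≤ 0, skip.
Smallest ratio is 21/4 in the row of x_1, so x_1 leaves.

x_1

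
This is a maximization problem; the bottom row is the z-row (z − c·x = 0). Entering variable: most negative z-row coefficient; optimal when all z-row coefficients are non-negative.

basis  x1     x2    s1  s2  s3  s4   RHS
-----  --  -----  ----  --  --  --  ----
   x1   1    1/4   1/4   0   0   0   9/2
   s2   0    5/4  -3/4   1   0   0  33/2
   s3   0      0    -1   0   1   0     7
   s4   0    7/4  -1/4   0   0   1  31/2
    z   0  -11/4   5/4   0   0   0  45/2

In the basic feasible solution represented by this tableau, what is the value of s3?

s3 is basic (row 3); its value is the RHS of that row, 7.

7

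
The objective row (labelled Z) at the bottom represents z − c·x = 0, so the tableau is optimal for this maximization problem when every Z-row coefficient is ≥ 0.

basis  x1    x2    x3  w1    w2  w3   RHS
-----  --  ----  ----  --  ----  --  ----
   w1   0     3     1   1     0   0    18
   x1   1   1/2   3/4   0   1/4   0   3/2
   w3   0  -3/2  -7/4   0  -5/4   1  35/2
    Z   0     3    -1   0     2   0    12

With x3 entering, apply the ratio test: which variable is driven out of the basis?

Column x3 entries and ratios — w1: 18/1 = 18; x1: (3/2)/(3/4) = 2; w3: -7/4 ≤ 0, skip.
Smallest ratio is 2 in the row of x1, so x1 leaves.

x1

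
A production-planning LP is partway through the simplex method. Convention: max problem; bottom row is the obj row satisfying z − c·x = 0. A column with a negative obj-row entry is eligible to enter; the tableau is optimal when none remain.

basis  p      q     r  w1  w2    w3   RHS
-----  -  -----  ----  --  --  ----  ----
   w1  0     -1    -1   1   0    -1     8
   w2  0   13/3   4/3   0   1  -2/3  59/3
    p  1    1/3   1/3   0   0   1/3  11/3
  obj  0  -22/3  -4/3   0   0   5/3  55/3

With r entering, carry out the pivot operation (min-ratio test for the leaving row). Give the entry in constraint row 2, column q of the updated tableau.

3

Ratio test on column r — row 1: entry -1 ≤ 0; row 2: (59/3)/(4/3) = 59/4; row 3: (11/3)/(1/3) = 11. Minimum is 11 at row 3 (p leaves); pivot element 1/3.
Divide row 3 by 1/3; eliminate column r from the other rows.
Row 2 update in column q: 13/3 − (4/3)·1 = 3.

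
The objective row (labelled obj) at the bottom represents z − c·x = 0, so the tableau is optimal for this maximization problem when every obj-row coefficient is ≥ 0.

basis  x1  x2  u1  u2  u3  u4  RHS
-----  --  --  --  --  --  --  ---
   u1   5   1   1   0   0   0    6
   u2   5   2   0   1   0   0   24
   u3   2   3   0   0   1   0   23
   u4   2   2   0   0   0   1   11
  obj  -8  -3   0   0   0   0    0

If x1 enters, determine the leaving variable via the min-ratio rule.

u1

Column x1 entries and ratios — u1: 6/5 = 6/5; u2: 24/5 = 24/5; u3: 23/2 = 23/2; u4: 11/2 = 11/2.
Smallest ratio is 6/5 in the row of u1, so u1 leaves.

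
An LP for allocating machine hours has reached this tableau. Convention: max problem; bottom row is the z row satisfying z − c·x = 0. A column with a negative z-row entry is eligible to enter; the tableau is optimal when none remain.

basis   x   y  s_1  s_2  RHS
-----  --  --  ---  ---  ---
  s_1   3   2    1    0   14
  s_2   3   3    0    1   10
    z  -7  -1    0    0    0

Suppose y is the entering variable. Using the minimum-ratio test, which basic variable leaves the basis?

s_2

Column y entries and ratios — s_1: 14/2 = 7; s_2: 10/3 = 10/3.
Smallest ratio is 10/3 in the row of s_2, so s_2 leaves.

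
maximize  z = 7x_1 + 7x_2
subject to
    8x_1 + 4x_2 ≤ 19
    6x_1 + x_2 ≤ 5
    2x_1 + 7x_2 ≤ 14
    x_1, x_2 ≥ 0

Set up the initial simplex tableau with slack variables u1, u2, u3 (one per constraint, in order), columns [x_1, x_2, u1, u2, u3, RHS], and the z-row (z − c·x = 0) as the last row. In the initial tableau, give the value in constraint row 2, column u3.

0

Slack u3 belongs to constraint 3; its column is the unit vector e_3, so the entry in row 2 is 0.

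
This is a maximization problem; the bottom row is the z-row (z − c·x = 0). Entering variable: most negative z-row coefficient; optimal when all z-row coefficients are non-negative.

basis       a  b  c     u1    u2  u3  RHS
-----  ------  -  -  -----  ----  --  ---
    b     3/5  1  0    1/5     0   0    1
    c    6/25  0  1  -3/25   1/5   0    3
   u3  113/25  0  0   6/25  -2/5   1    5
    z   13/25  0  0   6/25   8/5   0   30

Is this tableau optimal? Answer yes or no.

Every z-row coefficient is ≥ 0, so the tableau is optimal.

yes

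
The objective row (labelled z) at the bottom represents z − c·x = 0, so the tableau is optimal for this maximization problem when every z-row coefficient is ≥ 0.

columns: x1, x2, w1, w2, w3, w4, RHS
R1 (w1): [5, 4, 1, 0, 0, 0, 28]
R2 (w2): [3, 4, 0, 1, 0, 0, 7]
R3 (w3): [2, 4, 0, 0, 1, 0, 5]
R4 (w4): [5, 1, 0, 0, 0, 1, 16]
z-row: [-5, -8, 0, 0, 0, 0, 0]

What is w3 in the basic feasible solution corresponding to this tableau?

w3 is basic (row 3); its value is the RHS of that row, 5.

5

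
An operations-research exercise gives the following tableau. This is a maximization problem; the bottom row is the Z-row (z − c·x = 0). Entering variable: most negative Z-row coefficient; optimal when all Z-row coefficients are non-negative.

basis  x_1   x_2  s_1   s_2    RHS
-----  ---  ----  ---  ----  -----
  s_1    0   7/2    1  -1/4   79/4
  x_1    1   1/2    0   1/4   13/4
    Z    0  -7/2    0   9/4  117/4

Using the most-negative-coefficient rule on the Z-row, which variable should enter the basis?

Negative Z-row entries: x_2: -7/2.
The most negative is -7/2 in column x_2, so x_2 enters.

x_2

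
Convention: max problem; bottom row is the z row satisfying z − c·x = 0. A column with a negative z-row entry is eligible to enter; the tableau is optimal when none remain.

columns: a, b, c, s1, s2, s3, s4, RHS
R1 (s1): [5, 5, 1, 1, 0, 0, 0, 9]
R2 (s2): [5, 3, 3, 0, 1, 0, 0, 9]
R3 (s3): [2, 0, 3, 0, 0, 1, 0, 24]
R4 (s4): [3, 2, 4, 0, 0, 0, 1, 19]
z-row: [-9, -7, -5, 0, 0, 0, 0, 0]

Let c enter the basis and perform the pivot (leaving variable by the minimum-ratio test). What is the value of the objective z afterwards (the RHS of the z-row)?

Ratio test on column c — row 1: 9/1 = 9; row 2: 9/3 = 3; row 3: 24/3 = 8; row 4: 19/4 = 19/4. Minimum is 3 at row 2 (s2 leaves); pivot element 3.
Pivot on row 2; the z-row RHS becomes 0 − (-5)·3 = 15.

15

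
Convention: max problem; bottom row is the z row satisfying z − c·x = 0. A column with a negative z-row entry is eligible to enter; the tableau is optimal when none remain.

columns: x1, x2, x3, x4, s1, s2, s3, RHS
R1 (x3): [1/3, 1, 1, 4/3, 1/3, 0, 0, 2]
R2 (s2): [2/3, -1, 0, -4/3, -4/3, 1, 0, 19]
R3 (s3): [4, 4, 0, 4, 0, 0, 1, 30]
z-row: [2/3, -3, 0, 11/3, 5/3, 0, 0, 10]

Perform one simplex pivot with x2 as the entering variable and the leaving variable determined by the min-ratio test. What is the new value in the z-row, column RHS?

16

Ratio test on column x2 — row 1: 2/1 = 2; row 2: entry -1 ≤ 0; row 3: 30/4 = 15/2. Minimum is 2 at row 1 (x3 leaves); pivot element 1.
Divide row 1 by 1; eliminate column x2 from the other rows.
z-row update in column RHS: 10 − (-3)·2 = 16.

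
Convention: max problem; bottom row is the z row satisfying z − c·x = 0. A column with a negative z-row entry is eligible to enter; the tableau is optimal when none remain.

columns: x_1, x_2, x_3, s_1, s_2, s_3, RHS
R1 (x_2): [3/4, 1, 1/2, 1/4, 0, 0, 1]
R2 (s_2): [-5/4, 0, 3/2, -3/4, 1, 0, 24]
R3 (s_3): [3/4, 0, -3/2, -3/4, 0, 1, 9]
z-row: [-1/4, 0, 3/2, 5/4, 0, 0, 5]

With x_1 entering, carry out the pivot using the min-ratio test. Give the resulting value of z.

Ratio test on column x_1 — row 1: 1/(3/4) = 4/3; row 2: entry -5/4 ≤ 0; row 3: 9/(3/4) = 12. Minimum is 4/3 at row 1 (x_2 leaves); pivot element 3/4.
Pivot on row 1; the z-row RHS becomes 5 − (-1/4)·(4/3) = 16/3.

16/3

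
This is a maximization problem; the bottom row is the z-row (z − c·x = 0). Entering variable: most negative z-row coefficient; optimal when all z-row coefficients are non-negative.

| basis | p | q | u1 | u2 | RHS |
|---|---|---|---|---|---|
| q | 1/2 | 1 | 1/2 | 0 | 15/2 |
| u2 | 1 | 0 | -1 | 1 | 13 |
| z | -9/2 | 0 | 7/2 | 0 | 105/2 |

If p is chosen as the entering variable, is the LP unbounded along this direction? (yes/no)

no

Column p has positive entries in row(s) 1, 2, so the ratio test bounds it — not unbounded.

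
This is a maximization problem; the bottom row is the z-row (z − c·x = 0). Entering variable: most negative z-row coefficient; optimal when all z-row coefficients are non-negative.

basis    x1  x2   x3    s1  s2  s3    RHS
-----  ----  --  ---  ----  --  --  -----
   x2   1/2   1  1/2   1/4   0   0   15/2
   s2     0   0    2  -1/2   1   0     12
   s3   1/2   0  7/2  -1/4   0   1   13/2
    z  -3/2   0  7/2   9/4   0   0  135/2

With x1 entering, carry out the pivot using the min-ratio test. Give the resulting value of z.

87

Ratio test on column x1 — row 1: (15/2)/(1/2) = 15; row 2: entry 0 ≤ 0; row 3: (13/2)/(1/2) = 13. Minimum is 13 at row 3 (s3 leaves); pivot element 1/2.
Pivot on row 3; the z-row RHS becomes 135/2 − (-3/2)·13 = 87.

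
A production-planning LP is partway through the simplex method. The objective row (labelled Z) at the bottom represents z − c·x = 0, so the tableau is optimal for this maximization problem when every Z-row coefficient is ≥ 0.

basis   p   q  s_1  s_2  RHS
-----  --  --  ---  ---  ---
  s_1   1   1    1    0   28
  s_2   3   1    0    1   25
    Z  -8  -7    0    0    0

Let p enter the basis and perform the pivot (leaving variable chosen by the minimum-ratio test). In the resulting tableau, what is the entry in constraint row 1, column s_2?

-1/3

Ratio test on column p — row 1: 28/1 = 28; row 2: 25/3 = 25/3. Minimum is 25/3 at row 2 (s_2 leaves); pivot element 3.
Divide row 2 by 3; eliminate column p from the other rows.
Row 1 update in column s_2: 0 − 1·(1/3) = -1/3.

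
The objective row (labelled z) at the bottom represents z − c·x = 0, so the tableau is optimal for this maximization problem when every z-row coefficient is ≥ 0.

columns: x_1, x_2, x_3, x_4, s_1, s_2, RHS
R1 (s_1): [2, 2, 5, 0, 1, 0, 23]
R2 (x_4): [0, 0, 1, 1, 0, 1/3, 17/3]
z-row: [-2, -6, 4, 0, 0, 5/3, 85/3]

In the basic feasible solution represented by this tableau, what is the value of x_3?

x_3 is not in the basis, so in the current basic feasible solution x_3 = 0.

0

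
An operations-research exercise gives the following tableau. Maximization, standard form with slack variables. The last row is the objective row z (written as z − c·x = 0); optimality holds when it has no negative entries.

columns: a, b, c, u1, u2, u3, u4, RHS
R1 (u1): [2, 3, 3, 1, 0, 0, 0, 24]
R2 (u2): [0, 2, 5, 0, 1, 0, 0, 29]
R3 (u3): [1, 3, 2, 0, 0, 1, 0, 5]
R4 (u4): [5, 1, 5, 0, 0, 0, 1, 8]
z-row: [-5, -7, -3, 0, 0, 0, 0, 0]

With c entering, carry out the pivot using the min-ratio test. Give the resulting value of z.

Ratio test on column c — row 1: 24/3 = 8; row 2: 29/5 = 29/5; row 3: 5/2 = 5/2; row 4: 8/5 = 8/5. Minimum is 8/5 at row 4 (u4 leaves); pivot element 5.
Pivot on row 4; the z-row RHS becomes 0 − (-3)·(8/5) = 24/5.

24/5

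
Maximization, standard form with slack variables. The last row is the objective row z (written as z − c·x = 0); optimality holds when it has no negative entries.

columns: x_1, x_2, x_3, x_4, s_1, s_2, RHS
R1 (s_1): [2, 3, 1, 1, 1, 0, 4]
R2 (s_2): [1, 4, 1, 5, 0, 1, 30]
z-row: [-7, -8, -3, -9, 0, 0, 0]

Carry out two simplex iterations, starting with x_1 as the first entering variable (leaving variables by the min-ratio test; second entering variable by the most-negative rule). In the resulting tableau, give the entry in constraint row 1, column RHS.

Ratio test on column x_1 — row 1: 4/2 = 2; row 2: 30/1 = 30. Minimum is 2 at row 1 (s_1 leaves); pivot element 2.
Divide row 1 by 2; eliminate column x_1 from the other rows.
Second iteration: most negative z-row entry is -11/2 in column x_4, so x_4 enters.
Ratio test on column x_4 — row 1: 2/(1/2) = 4; row 2: 28/(9/2) = 56/9. Minimum is 4 at row 1 (x_1 leaves); pivot element 1/2.
Divide row 1 by 1/2; eliminate column x_4 from the other rows.
After both pivots, the entry at constraint row 1, column RHS is 4.

4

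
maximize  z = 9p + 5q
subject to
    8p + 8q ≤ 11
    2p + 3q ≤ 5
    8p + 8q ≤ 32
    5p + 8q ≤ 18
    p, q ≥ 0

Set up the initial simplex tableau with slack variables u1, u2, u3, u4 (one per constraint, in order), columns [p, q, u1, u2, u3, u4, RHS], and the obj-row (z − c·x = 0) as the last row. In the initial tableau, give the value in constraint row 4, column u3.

Slack u3 belongs to constraint 3; its column is the unit vector e_3, so the entry in row 4 is 0.

0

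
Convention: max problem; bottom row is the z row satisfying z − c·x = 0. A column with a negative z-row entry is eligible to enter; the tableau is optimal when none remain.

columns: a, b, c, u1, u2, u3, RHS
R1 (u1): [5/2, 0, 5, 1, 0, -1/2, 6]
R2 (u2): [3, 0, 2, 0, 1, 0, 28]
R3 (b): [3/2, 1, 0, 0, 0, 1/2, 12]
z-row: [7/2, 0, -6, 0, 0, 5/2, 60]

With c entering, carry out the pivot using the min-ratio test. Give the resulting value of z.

Ratio test on column c — row 1: 6/5 = 6/5; row 2: 28/2 = 14; row 3: entry 0 ≤ 0. Minimum is 6/5 at row 1 (u1 leaves); pivot element 5.
Pivot on row 1; the z-row RHS becomes 60 − (-6)·(6/5) = 336/5.

336/5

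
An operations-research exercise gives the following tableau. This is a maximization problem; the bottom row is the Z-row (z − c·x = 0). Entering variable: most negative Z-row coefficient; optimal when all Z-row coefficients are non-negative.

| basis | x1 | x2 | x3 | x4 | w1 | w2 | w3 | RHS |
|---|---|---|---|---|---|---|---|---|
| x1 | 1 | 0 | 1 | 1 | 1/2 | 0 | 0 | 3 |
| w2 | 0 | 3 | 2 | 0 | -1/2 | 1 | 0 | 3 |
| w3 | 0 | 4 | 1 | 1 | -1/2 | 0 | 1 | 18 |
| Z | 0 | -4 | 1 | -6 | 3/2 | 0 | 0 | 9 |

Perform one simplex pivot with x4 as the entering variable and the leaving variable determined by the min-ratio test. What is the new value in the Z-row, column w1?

Ratio test on column x4 — row 1: 3/1 = 3; row 2: entry 0 ≤ 0; row 3: 18/1 = 18. Minimum is 3 at row 1 (x1 leaves); pivot element 1.
Divide row 1 by 1; eliminate column x4 from the other rows.
Z-row update in column w1: 3/2 − (-6)·(1/2) = 9/2.

9/2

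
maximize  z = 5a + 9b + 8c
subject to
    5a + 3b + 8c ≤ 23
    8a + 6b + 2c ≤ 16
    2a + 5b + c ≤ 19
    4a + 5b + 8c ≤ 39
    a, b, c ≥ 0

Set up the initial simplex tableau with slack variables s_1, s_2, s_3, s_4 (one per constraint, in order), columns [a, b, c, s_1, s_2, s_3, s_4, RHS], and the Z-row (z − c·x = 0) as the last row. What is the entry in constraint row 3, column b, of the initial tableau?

Constraint 3 has coefficient 5 on b.

5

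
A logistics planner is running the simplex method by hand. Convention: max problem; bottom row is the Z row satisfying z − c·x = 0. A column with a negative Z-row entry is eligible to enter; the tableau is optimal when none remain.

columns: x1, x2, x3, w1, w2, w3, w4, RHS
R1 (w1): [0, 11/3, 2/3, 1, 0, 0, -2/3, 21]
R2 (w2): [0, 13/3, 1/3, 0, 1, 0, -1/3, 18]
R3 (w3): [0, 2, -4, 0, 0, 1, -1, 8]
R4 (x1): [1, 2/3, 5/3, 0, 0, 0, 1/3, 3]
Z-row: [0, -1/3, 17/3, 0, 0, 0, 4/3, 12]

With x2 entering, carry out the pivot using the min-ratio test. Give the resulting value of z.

Ratio test on column x2 — row 1: 21/(11/3) = 63/11; row 2: 18/(13/3) = 54/13; row 3: 8/2 = 4; row 4: 3/(2/3) = 9/2. Minimum is 4 at row 3 (w3 leaves); pivot element 2.
Pivot on row 3; the Z-row RHS becomes 12 − (-1/3)·4 = 40/3.

40/3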